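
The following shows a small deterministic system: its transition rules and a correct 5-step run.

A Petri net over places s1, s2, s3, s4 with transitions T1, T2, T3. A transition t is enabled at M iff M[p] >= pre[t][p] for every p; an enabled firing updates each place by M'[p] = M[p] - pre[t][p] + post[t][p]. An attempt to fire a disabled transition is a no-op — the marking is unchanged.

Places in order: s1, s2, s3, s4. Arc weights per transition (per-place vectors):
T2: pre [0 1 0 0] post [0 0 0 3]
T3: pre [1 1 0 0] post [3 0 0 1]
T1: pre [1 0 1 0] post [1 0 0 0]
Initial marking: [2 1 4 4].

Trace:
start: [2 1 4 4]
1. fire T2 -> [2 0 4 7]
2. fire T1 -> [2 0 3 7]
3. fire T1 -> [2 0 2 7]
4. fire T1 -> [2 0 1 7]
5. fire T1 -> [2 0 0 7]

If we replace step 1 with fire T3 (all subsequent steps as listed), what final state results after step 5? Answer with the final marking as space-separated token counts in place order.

4 0 0 5

(re-executing from step 1 with the substitution; state before step 1: [2 1 4 4])
1. fire T3 -> [4 0 4 5]
2. fire T1 -> [4 0 3 5]
3. fire T1 -> [4 0 2 5]
4. fire T1 -> [4 0 1 5]
5. fire T1 -> [4 0 0 5]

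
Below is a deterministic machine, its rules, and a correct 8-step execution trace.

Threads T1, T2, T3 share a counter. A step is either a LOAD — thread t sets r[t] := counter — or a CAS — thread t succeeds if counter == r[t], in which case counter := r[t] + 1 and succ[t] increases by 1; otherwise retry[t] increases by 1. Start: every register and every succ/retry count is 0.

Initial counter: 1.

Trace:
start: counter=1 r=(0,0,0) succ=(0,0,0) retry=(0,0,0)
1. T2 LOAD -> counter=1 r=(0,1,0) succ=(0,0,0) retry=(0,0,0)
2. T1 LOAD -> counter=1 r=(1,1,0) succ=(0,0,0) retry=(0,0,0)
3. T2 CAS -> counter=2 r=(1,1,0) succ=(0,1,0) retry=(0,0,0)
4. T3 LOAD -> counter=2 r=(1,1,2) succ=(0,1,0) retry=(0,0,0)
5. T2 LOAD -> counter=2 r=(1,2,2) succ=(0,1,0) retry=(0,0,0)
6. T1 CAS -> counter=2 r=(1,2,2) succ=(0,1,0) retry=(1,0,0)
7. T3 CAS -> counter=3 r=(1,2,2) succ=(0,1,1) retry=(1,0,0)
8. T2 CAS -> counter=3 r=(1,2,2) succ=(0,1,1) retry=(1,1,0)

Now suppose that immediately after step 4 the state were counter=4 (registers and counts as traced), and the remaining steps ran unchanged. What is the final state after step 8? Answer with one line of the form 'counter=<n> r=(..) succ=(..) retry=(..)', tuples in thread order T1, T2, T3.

state after step 4 := counter=4 r=(1,1,2) succ=(0,1,0) retry=(0,0,0)
5. T2 LOAD -> counter=4 r=(1,4,2) succ=(0,1,0) retry=(0,0,0)
6. T1 CAS -> counter=4 r=(1,4,2) succ=(0,1,0) retry=(1,0,0)
7. T3 CAS -> counter=4 r=(1,4,2) succ=(0,1,0) retry=(1,0,1)
8. T2 CAS -> counter=5 r=(1,4,2) succ=(0,2,0) retry=(1,0,1)

counter=5 r=(1,4,2) succ=(0,2,0) retry=(1,0,1)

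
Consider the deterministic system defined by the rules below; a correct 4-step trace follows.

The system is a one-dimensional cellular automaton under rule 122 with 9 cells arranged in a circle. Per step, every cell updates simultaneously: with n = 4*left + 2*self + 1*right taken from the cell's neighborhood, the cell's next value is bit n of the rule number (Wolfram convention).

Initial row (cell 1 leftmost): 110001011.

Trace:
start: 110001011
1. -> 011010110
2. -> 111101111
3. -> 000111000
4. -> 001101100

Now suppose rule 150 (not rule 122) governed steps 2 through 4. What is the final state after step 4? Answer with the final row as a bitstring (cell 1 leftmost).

(re-executing steps 2..4 under rule 150; state before step 2: 011010110)
2. -> 100010001
3. -> 010111010
4. -> 110010011

110010011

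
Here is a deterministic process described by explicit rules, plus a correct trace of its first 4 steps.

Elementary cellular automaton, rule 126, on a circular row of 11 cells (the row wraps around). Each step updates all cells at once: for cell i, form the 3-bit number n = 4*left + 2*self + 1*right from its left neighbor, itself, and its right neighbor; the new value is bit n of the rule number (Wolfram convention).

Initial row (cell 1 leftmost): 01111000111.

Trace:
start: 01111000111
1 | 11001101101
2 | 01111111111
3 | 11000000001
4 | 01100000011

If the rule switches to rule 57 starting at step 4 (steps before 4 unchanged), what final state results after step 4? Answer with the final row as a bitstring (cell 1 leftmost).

(re-executing step 4 under rule 57; state before step 4: 11000000001)
4 | 00111111101

00111111101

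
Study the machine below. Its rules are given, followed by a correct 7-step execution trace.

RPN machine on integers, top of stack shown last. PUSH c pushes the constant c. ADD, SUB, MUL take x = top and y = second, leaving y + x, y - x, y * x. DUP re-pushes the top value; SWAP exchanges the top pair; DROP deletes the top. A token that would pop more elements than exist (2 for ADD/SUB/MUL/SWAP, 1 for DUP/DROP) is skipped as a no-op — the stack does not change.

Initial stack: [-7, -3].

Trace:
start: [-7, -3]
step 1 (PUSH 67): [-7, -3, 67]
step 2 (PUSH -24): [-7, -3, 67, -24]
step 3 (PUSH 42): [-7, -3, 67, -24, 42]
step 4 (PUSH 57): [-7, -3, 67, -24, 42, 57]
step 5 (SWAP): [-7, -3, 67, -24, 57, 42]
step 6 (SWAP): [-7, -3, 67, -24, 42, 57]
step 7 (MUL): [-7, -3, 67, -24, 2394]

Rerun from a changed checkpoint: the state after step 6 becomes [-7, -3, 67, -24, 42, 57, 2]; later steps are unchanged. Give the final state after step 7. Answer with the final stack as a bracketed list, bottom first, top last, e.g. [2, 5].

[-7, -3, 67, -24, 42, 114]

state after step 6 := [-7, -3, 67, -24, 42, 57, 2]
step 7 (MUL): [-7, -3, 67, -24, 42, 114]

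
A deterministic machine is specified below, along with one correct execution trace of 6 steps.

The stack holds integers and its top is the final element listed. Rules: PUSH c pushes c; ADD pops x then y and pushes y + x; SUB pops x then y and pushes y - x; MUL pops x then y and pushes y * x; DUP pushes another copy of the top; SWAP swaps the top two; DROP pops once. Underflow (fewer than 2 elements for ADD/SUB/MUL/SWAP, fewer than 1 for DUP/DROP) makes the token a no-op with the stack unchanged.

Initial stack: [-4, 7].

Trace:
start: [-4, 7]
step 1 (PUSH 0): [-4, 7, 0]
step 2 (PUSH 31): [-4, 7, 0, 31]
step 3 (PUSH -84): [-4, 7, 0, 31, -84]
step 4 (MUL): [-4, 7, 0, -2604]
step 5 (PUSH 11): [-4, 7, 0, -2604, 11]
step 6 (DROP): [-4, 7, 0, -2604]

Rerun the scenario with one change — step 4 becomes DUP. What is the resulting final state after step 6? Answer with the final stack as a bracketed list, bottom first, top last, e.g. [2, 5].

[-4, 7, 0, 31, -84, -84]

(re-executing from step 4 with the substitution; state before step 4: [-4, 7, 0, 31, -84])
step 4 (DUP): [-4, 7, 0, 31, -84, -84]
step 5 (PUSH 11): [-4, 7, 0, 31, -84, -84, 11]
step 6 (DROP): [-4, 7, 0, 31, -84, -84]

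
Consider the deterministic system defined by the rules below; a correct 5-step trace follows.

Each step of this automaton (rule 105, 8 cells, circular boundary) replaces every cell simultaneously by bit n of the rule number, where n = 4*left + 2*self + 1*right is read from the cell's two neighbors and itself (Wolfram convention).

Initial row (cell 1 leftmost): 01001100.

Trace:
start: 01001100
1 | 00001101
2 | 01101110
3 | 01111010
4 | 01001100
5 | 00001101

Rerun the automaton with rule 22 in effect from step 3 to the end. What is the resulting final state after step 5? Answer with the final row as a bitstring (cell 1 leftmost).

11100111

(re-executing steps 3..5 under rule 22; state before step 3: 01101110)
3 | 10000001
4 | 01000010
5 | 11100111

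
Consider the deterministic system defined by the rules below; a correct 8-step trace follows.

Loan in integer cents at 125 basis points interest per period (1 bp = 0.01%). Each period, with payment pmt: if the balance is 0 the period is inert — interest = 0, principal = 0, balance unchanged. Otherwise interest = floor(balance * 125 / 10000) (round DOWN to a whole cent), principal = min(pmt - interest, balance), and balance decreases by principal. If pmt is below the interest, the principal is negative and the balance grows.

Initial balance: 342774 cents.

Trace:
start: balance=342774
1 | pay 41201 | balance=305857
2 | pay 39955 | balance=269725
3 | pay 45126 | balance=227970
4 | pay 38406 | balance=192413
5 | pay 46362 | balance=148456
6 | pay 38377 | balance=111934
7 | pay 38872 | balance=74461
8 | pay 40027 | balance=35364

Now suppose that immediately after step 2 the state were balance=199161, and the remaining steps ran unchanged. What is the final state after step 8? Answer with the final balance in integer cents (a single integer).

0

state after step 2 := balance=199161
3 | pay 45126 | balance=156524
4 | pay 38406 | balance=120074
5 | pay 46362 | balance=75212
6 | pay 38377 | balance=37775
7 | pay 38872 | balance=0
8 | pay 40027 | balance=0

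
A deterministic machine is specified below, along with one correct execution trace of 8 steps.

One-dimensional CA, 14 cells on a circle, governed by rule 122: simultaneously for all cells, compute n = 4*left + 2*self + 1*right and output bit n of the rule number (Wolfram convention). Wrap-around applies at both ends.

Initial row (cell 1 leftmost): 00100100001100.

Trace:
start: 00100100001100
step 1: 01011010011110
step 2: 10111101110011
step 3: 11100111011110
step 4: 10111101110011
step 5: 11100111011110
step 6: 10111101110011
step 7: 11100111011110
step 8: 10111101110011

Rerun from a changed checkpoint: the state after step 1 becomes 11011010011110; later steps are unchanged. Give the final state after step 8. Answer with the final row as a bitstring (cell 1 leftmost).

state after step 1 := 11011010011110
step 2: 11111101110011
step 3: 00000111011110
step 4: 00001101110011
step 5: 10011111011111
step 6: 11110001110000
step 7: 10011011011001
step 8: 11111111111111

11111111111111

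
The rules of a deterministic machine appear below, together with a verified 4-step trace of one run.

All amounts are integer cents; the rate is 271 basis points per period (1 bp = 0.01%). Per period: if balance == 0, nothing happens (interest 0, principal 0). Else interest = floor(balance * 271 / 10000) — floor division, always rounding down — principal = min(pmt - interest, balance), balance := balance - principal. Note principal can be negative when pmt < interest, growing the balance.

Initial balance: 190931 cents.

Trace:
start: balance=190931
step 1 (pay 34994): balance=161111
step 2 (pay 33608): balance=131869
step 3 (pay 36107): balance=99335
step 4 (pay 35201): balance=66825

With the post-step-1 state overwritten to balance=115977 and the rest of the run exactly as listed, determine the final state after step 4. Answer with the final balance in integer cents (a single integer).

17921

state after step 1 := balance=115977
step 2 (pay 33608): balance=85511
step 3 (pay 36107): balance=51721
step 4 (pay 35201): balance=17921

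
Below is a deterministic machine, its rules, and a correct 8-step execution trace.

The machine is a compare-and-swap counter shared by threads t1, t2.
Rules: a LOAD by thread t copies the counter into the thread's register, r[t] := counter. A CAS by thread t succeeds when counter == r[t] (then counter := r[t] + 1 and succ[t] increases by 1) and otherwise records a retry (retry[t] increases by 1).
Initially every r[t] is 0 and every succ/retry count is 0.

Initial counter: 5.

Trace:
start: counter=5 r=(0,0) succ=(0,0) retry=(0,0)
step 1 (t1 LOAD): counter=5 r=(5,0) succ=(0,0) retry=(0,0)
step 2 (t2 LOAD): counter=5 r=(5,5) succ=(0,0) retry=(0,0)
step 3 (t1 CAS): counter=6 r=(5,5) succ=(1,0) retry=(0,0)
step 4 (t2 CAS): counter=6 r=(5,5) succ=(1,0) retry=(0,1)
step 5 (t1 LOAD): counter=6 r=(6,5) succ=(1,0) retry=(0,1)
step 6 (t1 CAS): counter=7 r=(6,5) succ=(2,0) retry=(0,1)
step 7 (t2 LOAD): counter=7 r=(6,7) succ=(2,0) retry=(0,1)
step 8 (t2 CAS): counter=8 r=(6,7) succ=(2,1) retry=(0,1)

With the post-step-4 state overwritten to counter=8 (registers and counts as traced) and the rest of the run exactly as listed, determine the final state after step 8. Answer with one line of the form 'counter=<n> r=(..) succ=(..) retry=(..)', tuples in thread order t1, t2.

counter=10 r=(8,9) succ=(2,1) retry=(0,1)

state after step 4 := counter=8 r=(5,5) succ=(1,0) retry=(0,1)
step 5 (t1 LOAD): counter=8 r=(8,5) succ=(1,0) retry=(0,1)
step 6 (t1 CAS): counter=9 r=(8,5) succ=(2,0) retry=(0,1)
step 7 (t2 LOAD): counter=9 r=(8,9) succ=(2,0) retry=(0,1)
step 8 (t2 CAS): counter=10 r=(8,9) succ=(2,1) retry=(0,1)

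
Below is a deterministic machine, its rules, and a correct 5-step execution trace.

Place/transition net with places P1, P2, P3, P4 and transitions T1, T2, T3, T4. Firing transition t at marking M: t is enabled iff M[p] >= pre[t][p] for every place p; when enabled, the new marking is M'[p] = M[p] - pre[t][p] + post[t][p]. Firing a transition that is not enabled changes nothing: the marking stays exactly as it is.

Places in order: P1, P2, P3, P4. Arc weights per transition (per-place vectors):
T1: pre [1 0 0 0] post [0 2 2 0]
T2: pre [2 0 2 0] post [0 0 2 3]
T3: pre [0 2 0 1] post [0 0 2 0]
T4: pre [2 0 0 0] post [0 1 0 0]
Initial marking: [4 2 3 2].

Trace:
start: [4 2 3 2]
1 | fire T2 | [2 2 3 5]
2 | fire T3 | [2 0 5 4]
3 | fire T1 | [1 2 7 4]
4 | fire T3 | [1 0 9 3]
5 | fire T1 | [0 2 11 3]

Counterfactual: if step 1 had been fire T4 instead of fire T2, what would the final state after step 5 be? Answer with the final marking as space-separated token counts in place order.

0 3 11 0

(re-executing from step 1 with the substitution; state before step 1: [4 2 3 2])
1 | fire T4 | [2 3 3 2]
2 | fire T3 | [2 1 5 1]
3 | fire T1 | [1 3 7 1]
4 | fire T3 | [1 1 9 0]
5 | fire T1 | [0 3 11 0]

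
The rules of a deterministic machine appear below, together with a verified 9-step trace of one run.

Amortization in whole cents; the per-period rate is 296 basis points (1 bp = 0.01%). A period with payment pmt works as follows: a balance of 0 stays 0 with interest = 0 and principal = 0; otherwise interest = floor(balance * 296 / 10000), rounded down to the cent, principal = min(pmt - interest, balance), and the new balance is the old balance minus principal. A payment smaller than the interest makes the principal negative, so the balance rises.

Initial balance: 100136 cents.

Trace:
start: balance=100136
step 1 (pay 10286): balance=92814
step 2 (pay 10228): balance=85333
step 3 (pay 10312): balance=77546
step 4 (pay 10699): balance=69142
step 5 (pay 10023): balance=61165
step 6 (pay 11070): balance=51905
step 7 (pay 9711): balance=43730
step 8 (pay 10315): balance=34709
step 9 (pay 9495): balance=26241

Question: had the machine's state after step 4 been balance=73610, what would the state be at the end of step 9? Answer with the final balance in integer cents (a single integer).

state after step 4 := balance=73610
step 5 (pay 10023): balance=65765
step 6 (pay 11070): balance=56641
step 7 (pay 9711): balance=48606
step 8 (pay 10315): balance=39729
step 9 (pay 9495): balance=31409

31409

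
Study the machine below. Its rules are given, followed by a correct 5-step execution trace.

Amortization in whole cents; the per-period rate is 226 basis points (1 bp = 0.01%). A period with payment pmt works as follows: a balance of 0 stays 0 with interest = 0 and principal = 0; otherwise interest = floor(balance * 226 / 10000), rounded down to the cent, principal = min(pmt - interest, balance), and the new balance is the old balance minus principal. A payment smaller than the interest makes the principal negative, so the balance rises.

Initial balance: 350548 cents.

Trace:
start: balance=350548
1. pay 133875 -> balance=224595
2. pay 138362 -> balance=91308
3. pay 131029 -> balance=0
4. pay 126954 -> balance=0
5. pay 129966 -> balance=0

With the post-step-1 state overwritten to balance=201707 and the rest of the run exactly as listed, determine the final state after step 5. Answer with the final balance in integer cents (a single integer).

state after step 1 := balance=201707
2. pay 138362 -> balance=67903
3. pay 131029 -> balance=0
4. pay 126954 -> balance=0
5. pay 129966 -> balance=0

0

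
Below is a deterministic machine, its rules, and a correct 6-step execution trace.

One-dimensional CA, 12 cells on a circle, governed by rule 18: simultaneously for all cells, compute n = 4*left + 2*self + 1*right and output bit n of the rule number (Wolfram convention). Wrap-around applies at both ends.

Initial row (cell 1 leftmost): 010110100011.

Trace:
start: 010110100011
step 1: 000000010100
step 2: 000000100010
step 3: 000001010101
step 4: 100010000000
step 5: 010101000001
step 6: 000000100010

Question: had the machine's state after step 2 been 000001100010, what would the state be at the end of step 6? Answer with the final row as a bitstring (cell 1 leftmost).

state after step 2 := 000001100010
step 3: 000010010101
step 4: 100101100000
step 5: 011000010001
step 6: 000100101010

000100101010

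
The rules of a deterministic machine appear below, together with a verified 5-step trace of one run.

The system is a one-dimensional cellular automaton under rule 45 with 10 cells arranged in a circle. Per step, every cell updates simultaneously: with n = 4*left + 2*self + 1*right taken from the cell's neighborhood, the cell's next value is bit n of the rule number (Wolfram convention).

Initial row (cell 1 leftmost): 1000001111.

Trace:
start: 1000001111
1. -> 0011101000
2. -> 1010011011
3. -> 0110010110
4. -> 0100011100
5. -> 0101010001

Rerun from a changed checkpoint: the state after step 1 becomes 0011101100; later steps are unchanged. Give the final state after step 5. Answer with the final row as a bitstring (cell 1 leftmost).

0001011111

state after step 1 := 0011101100
2. -> 1010011001
3. -> 0110010001
4. -> 1100010101
5. -> 0001011111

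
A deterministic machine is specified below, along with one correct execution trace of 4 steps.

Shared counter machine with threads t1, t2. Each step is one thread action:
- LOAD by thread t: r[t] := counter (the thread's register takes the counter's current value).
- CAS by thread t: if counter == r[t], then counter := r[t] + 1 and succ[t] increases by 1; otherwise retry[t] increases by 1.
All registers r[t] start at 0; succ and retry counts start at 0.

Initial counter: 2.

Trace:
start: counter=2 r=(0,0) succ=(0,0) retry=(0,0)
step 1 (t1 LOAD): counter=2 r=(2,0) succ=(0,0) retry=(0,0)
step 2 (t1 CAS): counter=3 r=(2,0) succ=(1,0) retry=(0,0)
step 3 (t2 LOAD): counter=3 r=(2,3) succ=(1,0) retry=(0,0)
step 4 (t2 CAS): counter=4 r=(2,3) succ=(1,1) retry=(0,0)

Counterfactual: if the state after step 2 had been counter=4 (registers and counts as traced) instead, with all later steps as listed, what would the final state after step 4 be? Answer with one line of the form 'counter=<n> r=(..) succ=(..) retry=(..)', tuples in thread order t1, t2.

counter=5 r=(2,4) succ=(1,1) retry=(0,0)

state after step 2 := counter=4 r=(2,0) succ=(1,0) retry=(0,0)
step 3 (t2 LOAD): counter=4 r=(2,4) succ=(1,0) retry=(0,0)
step 4 (t2 CAS): counter=5 r=(2,4) succ=(1,1) retry=(0,0)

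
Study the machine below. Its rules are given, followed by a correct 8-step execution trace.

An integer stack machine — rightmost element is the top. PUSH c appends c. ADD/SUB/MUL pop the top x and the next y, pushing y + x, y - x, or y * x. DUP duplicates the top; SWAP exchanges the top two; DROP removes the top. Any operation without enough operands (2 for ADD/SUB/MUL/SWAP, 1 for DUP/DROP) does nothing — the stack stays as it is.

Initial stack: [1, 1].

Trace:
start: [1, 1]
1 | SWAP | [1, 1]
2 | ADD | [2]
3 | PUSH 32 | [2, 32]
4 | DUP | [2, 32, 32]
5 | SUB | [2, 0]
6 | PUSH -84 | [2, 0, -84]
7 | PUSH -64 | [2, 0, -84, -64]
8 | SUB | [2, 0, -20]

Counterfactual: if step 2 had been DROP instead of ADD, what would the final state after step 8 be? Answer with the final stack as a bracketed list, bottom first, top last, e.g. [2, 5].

(re-executing from step 2 with the substitution; state before step 2: [1, 1])
2 | DROP | [1]
3 | PUSH 32 | [1, 32]
4 | DUP | [1, 32, 32]
5 | SUB | [1, 0]
6 | PUSH -84 | [1, 0, -84]
7 | PUSH -64 | [1, 0, -84, -64]
8 | SUB | [1, 0, -20]

[1, 0, -20]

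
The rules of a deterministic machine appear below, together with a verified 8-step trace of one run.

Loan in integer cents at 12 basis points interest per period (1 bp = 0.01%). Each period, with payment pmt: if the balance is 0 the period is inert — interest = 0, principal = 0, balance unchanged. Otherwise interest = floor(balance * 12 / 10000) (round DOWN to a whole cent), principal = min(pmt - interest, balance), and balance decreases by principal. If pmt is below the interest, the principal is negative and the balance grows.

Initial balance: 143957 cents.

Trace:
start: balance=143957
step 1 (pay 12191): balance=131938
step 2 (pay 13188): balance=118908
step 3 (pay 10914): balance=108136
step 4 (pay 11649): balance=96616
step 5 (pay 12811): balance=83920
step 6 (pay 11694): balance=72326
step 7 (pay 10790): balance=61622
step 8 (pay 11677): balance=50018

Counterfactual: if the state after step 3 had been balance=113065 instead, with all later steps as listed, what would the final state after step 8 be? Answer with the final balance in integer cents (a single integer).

54977

state after step 3 := balance=113065
step 4 (pay 11649): balance=101551
step 5 (pay 12811): balance=88861
step 6 (pay 11694): balance=77273
step 7 (pay 10790): balance=66575
step 8 (pay 11677): balance=54977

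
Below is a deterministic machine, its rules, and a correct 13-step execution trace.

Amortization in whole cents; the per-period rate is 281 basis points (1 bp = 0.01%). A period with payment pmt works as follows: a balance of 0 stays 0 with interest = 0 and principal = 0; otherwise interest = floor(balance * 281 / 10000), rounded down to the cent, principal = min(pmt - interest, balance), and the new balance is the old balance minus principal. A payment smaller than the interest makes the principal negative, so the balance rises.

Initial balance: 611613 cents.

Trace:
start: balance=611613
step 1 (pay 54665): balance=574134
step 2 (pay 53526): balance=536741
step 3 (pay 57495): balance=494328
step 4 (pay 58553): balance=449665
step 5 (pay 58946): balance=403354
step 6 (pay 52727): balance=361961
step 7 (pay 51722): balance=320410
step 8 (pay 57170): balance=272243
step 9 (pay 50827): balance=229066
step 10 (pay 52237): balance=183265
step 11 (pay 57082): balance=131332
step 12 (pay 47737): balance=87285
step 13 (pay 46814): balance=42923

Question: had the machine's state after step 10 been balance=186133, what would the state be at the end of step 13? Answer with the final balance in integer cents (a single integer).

46040

state after step 10 := balance=186133
step 11 (pay 57082): balance=134281
step 12 (pay 47737): balance=90317
step 13 (pay 46814): balance=46040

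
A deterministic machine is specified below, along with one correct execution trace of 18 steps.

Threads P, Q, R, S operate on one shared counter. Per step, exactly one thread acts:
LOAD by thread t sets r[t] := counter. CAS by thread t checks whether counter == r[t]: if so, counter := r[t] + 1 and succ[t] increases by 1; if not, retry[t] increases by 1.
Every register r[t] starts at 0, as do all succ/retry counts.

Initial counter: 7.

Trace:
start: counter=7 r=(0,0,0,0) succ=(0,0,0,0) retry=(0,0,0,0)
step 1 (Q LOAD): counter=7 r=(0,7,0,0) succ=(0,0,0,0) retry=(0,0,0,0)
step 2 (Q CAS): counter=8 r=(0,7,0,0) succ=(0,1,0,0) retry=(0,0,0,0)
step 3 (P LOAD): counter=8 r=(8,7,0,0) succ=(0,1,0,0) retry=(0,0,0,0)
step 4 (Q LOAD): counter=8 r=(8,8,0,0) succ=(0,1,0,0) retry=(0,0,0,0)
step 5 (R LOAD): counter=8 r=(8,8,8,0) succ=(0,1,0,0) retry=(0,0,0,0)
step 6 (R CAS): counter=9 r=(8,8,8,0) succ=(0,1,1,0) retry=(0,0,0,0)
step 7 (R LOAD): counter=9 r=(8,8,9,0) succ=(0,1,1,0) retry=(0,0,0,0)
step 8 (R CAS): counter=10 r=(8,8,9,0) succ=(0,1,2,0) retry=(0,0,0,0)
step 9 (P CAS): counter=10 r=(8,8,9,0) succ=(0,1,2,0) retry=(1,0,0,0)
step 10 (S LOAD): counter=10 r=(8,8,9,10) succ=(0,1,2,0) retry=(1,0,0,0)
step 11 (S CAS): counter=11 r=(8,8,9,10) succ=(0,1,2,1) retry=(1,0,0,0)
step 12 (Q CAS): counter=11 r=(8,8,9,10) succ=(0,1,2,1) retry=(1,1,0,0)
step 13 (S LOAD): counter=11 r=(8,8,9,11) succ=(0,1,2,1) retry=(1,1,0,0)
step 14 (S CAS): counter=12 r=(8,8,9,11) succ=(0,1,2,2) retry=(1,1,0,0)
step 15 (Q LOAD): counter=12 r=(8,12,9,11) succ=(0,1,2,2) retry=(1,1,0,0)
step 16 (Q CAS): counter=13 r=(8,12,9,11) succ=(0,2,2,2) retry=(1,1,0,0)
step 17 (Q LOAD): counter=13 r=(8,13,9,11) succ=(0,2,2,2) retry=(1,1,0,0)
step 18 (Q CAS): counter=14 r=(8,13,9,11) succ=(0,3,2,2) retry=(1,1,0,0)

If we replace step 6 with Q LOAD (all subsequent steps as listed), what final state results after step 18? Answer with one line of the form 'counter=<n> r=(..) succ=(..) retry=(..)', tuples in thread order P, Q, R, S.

counter=13 r=(8,12,8,10) succ=(0,3,1,2) retry=(1,1,0,0)

(re-executing from step 6 with the substitution; state before step 6: counter=8 r=(8,8,8,0) succ=(0,1,0,0) retry=(0,0,0,0))
step 6 (Q LOAD): counter=8 r=(8,8,8,0) succ=(0,1,0,0) retry=(0,0,0,0)
step 7 (R LOAD): counter=8 r=(8,8,8,0) succ=(0,1,0,0) retry=(0,0,0,0)
step 8 (R CAS): counter=9 r=(8,8,8,0) succ=(0,1,1,0) retry=(0,0,0,0)
step 9 (P CAS): counter=9 r=(8,8,8,0) succ=(0,1,1,0) retry=(1,0,0,0)
step 10 (S LOAD): counter=9 r=(8,8,8,9) succ=(0,1,1,0) retry=(1,0,0,0)
step 11 (S CAS): counter=10 r=(8,8,8,9) succ=(0,1,1,1) retry=(1,0,0,0)
step 12 (Q CAS): counter=10 r=(8,8,8,9) succ=(0,1,1,1) retry=(1,1,0,0)
step 13 (S LOAD): counter=10 r=(8,8,8,10) succ=(0,1,1,1) retry=(1,1,0,0)
step 14 (S CAS): counter=11 r=(8,8,8,10) succ=(0,1,1,2) retry=(1,1,0,0)
step 15 (Q LOAD): counter=11 r=(8,11,8,10) succ=(0,1,1,2) retry=(1,1,0,0)
step 16 (Q CAS): counter=12 r=(8,11,8,10) succ=(0,2,1,2) retry=(1,1,0,0)
step 17 (Q LOAD): counter=12 r=(8,12,8,10) succ=(0,2,1,2) retry=(1,1,0,0)
step 18 (Q CAS): counter=13 r=(8,12,8,10) succ=(0,3,1,2) retry=(1,1,0,0)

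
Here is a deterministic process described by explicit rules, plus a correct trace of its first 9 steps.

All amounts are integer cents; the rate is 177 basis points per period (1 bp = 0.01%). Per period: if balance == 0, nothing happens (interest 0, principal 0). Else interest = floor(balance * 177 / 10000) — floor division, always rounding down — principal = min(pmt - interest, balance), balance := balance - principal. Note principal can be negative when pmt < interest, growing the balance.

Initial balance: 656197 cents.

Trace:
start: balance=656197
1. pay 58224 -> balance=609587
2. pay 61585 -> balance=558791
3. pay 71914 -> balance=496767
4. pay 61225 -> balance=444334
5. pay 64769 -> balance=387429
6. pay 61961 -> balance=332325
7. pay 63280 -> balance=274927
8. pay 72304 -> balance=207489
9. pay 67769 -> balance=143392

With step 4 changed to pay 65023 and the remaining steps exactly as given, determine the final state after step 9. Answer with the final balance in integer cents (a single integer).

(re-executing from step 4 with the substitution; state before step 4: balance=496767)
4. pay 65023 -> balance=440536
5. pay 64769 -> balance=383564
6. pay 61961 -> balance=328392
7. pay 63280 -> balance=270924
8. pay 72304 -> balance=203415
9. pay 67769 -> balance=139246

139246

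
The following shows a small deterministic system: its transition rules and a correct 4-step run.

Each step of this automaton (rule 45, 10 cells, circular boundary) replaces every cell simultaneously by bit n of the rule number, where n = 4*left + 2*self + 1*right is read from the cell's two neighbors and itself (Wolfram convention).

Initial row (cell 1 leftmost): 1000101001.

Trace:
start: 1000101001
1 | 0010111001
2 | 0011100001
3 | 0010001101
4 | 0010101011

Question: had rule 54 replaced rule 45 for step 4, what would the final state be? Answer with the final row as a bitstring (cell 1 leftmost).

1111010011

(re-executing step 4 under rule 54; state before step 4: 0010001101)
4 | 1111010011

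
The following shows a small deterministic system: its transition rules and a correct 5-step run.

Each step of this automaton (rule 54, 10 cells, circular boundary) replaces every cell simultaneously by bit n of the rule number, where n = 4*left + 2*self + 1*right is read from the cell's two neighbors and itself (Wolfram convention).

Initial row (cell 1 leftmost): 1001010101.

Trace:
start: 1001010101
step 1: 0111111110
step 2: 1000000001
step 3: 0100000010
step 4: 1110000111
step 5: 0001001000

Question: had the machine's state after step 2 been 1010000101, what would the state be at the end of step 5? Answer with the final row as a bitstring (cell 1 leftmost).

state after step 2 := 1010000101
step 3: 0111001110
step 4: 1000110001
step 5: 0101001010

0101001010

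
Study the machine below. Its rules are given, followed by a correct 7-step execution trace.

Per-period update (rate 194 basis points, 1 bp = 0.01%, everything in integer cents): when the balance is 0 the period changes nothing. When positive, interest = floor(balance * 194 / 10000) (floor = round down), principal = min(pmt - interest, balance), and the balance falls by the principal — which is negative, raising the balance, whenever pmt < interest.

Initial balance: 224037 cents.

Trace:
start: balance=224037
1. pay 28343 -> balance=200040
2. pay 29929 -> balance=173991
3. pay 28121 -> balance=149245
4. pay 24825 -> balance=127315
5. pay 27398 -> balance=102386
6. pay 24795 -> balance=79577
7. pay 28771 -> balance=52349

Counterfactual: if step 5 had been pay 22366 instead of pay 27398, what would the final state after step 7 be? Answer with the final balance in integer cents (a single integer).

57578

(re-executing from step 5 with the substitution; state before step 5: balance=127315)
5. pay 22366 -> balance=107418
6. pay 24795 -> balance=84706
7. pay 28771 -> balance=57578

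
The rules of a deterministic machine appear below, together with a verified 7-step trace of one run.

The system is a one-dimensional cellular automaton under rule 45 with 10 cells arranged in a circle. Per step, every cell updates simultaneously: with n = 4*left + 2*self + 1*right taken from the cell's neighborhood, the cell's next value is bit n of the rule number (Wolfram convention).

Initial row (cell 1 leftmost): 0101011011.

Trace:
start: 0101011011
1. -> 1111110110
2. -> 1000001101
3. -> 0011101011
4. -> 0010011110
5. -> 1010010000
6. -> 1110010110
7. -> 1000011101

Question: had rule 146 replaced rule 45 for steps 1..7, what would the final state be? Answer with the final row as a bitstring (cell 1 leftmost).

(re-executing steps 1..7 under rule 146; state before step 1: 0101011011)
1. -> 0000000000
2. -> 0000000000
3. -> 0000000000
4. -> 0000000000
5. -> 0000000000
6. -> 0000000000
7. -> 0000000000

0000000000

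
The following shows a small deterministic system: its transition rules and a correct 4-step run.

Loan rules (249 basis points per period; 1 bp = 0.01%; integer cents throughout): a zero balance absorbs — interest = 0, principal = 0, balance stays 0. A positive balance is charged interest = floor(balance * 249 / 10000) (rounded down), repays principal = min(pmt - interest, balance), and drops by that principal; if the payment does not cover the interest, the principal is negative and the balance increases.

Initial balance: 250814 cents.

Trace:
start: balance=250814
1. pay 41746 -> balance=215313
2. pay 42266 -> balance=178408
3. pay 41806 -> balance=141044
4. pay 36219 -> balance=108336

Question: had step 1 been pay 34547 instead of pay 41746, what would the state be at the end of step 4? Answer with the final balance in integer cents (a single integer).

116087

(re-executing from step 1 with the substitution; state before step 1: balance=250814)
1. pay 34547 -> balance=222512
2. pay 42266 -> balance=185786
3. pay 41806 -> balance=148606
4. pay 36219 -> balance=116087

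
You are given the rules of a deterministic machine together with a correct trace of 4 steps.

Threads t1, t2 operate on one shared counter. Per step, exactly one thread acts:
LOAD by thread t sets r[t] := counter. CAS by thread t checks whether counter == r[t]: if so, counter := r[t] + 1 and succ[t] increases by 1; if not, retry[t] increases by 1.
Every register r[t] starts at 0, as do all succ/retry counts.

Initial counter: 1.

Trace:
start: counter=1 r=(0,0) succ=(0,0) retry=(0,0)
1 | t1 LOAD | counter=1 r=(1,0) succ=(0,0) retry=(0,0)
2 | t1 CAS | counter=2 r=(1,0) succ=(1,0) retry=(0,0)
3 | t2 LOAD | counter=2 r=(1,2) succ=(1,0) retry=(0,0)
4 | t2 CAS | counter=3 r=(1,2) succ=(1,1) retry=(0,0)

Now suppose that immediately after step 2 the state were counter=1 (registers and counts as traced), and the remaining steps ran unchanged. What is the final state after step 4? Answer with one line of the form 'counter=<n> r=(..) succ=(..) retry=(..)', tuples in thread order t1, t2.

state after step 2 := counter=1 r=(1,0) succ=(1,0) retry=(0,0)
3 | t2 LOAD | counter=1 r=(1,1) succ=(1,0) retry=(0,0)
4 | t2 CAS | counter=2 r=(1,1) succ=(1,1) retry=(0,0)

counter=2 r=(1,1) succ=(1,1) retry=(0,0)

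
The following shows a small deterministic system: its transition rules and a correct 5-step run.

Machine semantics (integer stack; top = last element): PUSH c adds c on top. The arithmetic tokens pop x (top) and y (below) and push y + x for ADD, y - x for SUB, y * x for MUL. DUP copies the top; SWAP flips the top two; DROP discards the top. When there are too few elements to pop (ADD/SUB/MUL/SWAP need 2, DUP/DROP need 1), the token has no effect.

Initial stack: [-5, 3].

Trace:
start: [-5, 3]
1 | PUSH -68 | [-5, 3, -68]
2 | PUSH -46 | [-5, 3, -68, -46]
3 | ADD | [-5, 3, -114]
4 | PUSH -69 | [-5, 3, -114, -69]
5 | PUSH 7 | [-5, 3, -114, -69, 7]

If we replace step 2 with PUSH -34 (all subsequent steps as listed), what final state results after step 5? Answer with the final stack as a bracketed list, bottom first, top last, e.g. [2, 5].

(re-executing from step 2 with the substitution; state before step 2: [-5, 3, -68])
2 | PUSH -34 | [-5, 3, -68, -34]
3 | ADD | [-5, 3, -102]
4 | PUSH -69 | [-5, 3, -102, -69]
5 | PUSH 7 | [-5, 3, -102, -69, 7]

[-5, 3, -102, -69, 7]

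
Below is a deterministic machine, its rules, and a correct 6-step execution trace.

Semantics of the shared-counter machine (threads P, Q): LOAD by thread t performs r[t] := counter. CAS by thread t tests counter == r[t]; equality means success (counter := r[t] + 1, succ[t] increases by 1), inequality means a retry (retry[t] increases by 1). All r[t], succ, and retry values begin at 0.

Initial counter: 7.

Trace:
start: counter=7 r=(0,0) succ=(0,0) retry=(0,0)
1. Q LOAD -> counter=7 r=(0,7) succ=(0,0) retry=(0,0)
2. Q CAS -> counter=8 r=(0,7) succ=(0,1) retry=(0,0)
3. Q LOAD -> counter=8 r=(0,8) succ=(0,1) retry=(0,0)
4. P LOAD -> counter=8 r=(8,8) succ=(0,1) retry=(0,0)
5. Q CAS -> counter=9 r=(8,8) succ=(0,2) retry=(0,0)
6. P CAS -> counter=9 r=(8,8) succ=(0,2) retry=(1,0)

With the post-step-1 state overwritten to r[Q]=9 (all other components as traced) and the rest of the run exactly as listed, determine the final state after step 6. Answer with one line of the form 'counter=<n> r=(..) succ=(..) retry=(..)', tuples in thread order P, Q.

state after step 1 := counter=7 r=(0,9) succ=(0,0) retry=(0,0)
2. Q CAS -> counter=7 r=(0,9) succ=(0,0) retry=(0,1)
3. Q LOAD -> counter=7 r=(0,7) succ=(0,0) retry=(0,1)
4. P LOAD -> counter=7 r=(7,7) succ=(0,0) retry=(0,1)
5. Q CAS -> counter=8 r=(7,7) succ=(0,1) retry=(0,1)
6. P CAS -> counter=8 r=(7,7) succ=(0,1) retry=(1,1)

counter=8 r=(7,7) succ=(0,1) retry=(1,1)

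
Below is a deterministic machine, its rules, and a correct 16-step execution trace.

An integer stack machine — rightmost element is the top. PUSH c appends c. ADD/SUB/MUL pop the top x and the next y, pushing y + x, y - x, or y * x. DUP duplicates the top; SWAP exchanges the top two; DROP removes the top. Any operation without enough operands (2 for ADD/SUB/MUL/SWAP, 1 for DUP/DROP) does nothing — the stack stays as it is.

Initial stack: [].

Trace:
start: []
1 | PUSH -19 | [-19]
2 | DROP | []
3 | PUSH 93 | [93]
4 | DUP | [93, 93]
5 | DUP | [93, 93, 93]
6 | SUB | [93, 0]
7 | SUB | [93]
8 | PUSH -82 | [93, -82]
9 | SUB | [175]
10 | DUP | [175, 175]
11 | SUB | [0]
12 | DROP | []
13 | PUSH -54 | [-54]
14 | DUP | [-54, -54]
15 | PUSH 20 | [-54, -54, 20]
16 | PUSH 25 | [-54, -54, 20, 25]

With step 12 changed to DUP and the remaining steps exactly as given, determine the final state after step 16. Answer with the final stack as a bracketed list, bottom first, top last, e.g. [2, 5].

(re-executing from step 12 with the substitution; state before step 12: [0])
12 | DUP | [0, 0]
13 | PUSH -54 | [0, 0, -54]
14 | DUP | [0, 0, -54, -54]
15 | PUSH 20 | [0, 0, -54, -54, 20]
16 | PUSH 25 | [0, 0, -54, -54, 20, 25]

[0, 0, -54, -54, 20, 25]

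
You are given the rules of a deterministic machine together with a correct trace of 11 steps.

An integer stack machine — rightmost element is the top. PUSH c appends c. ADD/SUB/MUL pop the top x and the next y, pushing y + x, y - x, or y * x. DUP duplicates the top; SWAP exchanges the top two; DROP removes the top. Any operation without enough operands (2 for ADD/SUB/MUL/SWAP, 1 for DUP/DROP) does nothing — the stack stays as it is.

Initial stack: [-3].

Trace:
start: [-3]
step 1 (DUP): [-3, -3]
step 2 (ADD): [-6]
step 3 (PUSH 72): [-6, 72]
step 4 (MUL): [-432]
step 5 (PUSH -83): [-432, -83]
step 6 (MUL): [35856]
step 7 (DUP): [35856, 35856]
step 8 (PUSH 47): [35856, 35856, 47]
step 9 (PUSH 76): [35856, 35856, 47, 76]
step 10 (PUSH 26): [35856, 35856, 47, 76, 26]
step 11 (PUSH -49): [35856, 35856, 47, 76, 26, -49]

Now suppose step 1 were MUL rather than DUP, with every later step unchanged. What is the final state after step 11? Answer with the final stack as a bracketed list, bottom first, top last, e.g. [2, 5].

[17928, 17928, 47, 76, 26, -49]

(re-executing from step 1 with the substitution; state before step 1: [-3])
step 1 (MUL): [-3]
step 2 (ADD): [-3]
step 3 (PUSH 72): [-3, 72]
step 4 (MUL): [-216]
step 5 (PUSH -83): [-216, -83]
step 6 (MUL): [17928]
step 7 (DUP): [17928, 17928]
step 8 (PUSH 47): [17928, 17928, 47]
step 9 (PUSH 76): [17928, 17928, 47, 76]
step 10 (PUSH 26): [17928, 17928, 47, 76, 26]
step 11 (PUSH -49): [17928, 17928, 47, 76, 26, -49]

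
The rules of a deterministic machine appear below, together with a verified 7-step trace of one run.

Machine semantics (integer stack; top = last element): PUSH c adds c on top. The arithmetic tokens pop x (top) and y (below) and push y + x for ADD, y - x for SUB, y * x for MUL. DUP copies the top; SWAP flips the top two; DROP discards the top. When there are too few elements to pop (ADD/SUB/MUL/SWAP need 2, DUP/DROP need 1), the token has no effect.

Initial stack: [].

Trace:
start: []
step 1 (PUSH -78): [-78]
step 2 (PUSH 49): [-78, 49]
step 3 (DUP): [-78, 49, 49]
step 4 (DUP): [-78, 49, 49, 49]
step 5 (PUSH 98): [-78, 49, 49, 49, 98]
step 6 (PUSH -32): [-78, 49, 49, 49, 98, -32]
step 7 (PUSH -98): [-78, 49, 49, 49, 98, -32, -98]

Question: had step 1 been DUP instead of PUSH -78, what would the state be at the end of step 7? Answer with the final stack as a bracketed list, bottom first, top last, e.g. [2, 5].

[49, 49, 49, 98, -32, -98]

(re-executing from step 1 with the substitution; state before step 1: [])
step 1 (DUP): []
step 2 (PUSH 49): [49]
step 3 (DUP): [49, 49]
step 4 (DUP): [49, 49, 49]
step 5 (PUSH 98): [49, 49, 49, 98]
step 6 (PUSH -32): [49, 49, 49, 98, -32]
step 7 (PUSH -98): [49, 49, 49, 98, -32, -98]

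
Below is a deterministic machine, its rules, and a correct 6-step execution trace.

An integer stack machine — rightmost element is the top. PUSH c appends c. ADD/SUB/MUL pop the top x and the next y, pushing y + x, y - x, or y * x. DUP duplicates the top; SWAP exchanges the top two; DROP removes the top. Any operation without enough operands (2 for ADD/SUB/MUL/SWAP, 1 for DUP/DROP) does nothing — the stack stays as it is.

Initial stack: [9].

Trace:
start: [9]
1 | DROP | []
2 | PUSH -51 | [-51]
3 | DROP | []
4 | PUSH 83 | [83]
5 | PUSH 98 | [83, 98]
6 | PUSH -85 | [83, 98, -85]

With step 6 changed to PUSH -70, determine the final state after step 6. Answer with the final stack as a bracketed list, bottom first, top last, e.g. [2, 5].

(re-executing from step 6 with the substitution; state before step 6: [83, 98])
6 | PUSH -70 | [83, 98, -70]

[83, 98, -70]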